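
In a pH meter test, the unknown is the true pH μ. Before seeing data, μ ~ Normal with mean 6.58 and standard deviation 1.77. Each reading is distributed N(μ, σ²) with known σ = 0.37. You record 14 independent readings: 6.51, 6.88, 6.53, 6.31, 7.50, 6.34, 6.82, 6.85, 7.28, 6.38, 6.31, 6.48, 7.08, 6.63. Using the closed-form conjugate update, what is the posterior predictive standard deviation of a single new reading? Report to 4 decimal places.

0.3829

For Normal data with known variance σ², a Normal(μ₀, σ₀²) prior on μ is conjugate. Posterior precision = 1/σ₀² + n/σ²; posterior mean is the precision-weighted average of μ₀ and x̄.
σ₀² = 1.77² = 3.1329, σ² = 0.37² = 0.1369; σ² + n·σ₀² = 0.1369 + 14·3.1329 = 43.9975.
Posterior precision = 1/σ₀² + n/σ² = 1/3.1329 + 14/0.1369 = (σ² + n·σ₀²)/(σ₀²σ²) = 43.9975/(3.1329·0.1369); posterior variance σₙ² = σ₀²σ²/(σ² + n·σ₀²) = 3.1329·0.1369/43.9975 = 0.009748.
Predictive variance for one new observation = σₙ² + σ² = 3.1329·0.1369/43.9975 + 0.1369 = σ²·(σ₀² + 43.9975)/43.9975 = 0.1369·47.1304/43.9975 = 0.146648; SD = √(0.1369·47.1304/43.9975) = 0.3829.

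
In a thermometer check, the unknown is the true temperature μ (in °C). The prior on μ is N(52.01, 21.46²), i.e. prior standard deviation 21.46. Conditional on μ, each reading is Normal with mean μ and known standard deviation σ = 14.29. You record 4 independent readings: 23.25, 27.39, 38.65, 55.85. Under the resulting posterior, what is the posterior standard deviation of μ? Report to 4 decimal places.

6.7791

For Normal data with known variance σ², a Normal(μ₀, σ₀²) prior on μ is conjugate. Posterior precision = 1/σ₀² + n/σ²; posterior mean is the precision-weighted average of μ₀ and x̄.
σ₀² = 21.46² = 460.5316, σ² = 14.29² = 204.2041; σ² + n·σ₀² = 204.2041 + 4·460.5316 = 2046.3305.
Posterior precision = 1/σ₀² + n/σ² = 1/460.5316 + 4/204.2041 = (σ² + n·σ₀²)/(σ₀²σ²) = 2046.3305/(460.5316·204.2041); posterior variance σₙ² = σ₀²σ²/(σ² + n·σ₀²) = 460.5316·204.2041/2046.3305 = 45.956624.
Posterior SD = √σₙ² = √(460.5316·204.2041/2046.3305) = 6.7791.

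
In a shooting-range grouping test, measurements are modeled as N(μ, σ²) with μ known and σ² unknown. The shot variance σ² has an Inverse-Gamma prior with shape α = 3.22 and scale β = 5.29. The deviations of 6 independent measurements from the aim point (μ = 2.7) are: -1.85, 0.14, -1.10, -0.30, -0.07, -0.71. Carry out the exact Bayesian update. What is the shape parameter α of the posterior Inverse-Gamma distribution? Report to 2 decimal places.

With known mean μ and an Inverse-Gamma(α, β) prior on σ², the Normal likelihood is conjugate: posterior is Inv-Gamma(α + n/2, β + Σ(xᵢ−μ)²/2).
Σ(xᵢ−μ)² = (-1.85)² + (0.14)² + (-1.10)² + (-0.30)² + (-0.07)² + (-0.71)² = 5.2511.
Posterior: Inv-Gamma(3.22 + 6/2, 5.29 + 5.2511/2) = Inv-Gamma(6.22, 7.91555).
Posterior α = 6.22.

6.22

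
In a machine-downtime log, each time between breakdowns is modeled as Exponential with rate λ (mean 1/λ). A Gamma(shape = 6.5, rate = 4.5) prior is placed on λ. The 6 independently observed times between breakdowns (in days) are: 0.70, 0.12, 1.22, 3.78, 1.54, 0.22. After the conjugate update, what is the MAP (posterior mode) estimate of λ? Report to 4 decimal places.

With a Gamma(shape α, rate β) prior on the exponential rate λ, the posterior after n observations with total T = Σxᵢ is Gamma(α+n, β+T).
Sum of observations T = 7.58 days; n = 6.
Posterior: Gamma(6.5+6, 4.5+7.58) = Gamma(12.5, 12.08).
Mode = (α−1)/β = 0.9520.

0.9520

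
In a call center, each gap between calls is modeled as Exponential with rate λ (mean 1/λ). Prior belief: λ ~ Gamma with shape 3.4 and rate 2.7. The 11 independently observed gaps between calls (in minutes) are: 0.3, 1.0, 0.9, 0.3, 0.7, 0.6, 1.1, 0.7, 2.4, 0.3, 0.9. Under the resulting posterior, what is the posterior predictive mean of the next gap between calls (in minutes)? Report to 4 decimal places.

0.8881

With a Gamma(shape α, rate β) prior on the exponential rate λ, the posterior after n observations with total T = Σxᵢ is Gamma(α+n, β+T).
Sum of observations T = 9.2 minutes; n = 11.
Posterior: Gamma(3.4+11, 2.7+9.2) = Gamma(14.4, 11.9).
The predictive distribution for the next observation is Lomax; its mean is β/(α−1) = 11.9/13.4 = 0.8881.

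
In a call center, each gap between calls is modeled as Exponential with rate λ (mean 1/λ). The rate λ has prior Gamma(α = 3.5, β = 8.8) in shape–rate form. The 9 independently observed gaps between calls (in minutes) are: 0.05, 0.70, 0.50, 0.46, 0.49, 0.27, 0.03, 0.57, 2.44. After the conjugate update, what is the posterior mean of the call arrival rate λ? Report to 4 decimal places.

0.8735

With a Gamma(shape α, rate β) prior on the exponential rate λ, the posterior after n observations with total T = Σxᵢ is Gamma(α+n, β+T).
Sum of observations T = 5.51 minutes; n = 9.
Posterior: Gamma(3.5+9, 8.8+5.51) = Gamma(12.5, 14.31).
Posterior mean of λ = α/β = 12.5/14.31 = 0.8735.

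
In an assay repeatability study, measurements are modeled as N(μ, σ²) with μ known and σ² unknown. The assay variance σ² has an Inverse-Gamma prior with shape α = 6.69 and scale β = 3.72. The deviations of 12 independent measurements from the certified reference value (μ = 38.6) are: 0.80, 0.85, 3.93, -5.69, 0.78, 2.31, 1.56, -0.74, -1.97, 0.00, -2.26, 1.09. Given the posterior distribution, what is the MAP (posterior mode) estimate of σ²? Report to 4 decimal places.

2.7657

With known mean μ and an Inverse-Gamma(α, β) prior on σ², the Normal likelihood is conjugate: posterior is Inv-Gamma(α + n/2, β + Σ(xᵢ−μ)²/2).
Σ(xᵢ−μ)² = (0.80)² + (0.85)² + (3.93)² + (-5.69)² + (0.78)² + (2.31)² + (1.56)² + (-0.74)² + (-1.97)² + (0.00)² + (-2.26)² + (1.09)² = 68.2858.
Posterior: Inv-Gamma(6.69 + 12/2, 3.72 + 68.2858/2) = Inv-Gamma(12.69, 37.86290).
Mode = β/(α+1) = 37.86290/13.69 = 2.7657.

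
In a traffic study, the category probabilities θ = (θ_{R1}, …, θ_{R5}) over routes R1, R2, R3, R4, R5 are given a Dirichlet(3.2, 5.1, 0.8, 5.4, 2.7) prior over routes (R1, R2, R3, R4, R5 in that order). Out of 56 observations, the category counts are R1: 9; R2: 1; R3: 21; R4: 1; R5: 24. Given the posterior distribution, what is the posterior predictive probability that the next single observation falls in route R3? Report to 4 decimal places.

The Dirichlet prior is conjugate to the Multinomial likelihood: each posterior αⱼ = prior αⱼ + observed count nⱼ.
Posterior concentration: (12.2, 6.1, 21.8, 6.4, 26.7), total = 73.2.
P(next = R3 | data) = α_{R3}/Σα = 0.2978.

0.2978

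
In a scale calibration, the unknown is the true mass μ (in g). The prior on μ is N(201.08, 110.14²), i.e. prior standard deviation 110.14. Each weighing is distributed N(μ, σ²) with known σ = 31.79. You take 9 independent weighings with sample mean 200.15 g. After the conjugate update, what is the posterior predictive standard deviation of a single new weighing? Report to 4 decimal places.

For Normal data with known variance σ², a Normal(μ₀, σ₀²) prior on μ is conjugate. Posterior precision = 1/σ₀² + n/σ²; posterior mean is the precision-weighted average of μ₀ and x̄.
σ₀² = 110.14² = 12130.8196, σ² = 31.79² = 1010.6041; σ² + n·σ₀² = 1010.6041 + 9·12130.8196 = 110187.9805.
Posterior precision = 1/σ₀² + n/σ² = 1/12130.8196 + 9/1010.6041 = (σ² + n·σ₀²)/(σ₀²σ²) = 110187.9805/(12130.8196·1010.6041); posterior variance σₙ² = σ₀²σ²/(σ² + n·σ₀²) = 12130.8196·1010.6041/110187.9805 = 111.259467.
Predictive variance for one new observation = σₙ² + σ² = 12130.8196·1010.6041/110187.9805 + 1010.6041 = σ²·(σ₀² + 110187.9805)/110187.9805 = 1010.6041·122318.8001/110187.9805 = 1121.863567; SD = √(1010.6041·122318.8001/110187.9805) = 33.4942.

33.4942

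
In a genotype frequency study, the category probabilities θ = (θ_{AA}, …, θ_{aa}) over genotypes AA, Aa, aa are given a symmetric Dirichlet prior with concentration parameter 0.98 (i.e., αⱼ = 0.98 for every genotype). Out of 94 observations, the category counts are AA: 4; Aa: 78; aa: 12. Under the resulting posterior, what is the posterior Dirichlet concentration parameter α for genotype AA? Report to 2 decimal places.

4.98

The Dirichlet prior is conjugate to the Multinomial likelihood: each posterior αⱼ = prior αⱼ + observed count nⱼ.
Posterior concentration: (4.98, 78.98, 12.98), total = 96.94.
α_{AA} = 0.98 + 4 = 4.98.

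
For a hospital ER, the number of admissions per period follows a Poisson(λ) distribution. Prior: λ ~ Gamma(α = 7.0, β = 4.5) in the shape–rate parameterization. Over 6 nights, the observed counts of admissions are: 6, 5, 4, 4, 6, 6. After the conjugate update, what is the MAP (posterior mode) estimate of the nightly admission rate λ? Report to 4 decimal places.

3.5238

With a Gamma(shape α, rate β) prior, the Poisson likelihood is conjugate: the posterior is Gamma(α + ΣXᵢ, β + n).
Sum of counts S = 31 over n = 6 nights.
Posterior: Gamma(α+S, β+n) = Gamma(7.0+31, 4.5+6) = Gamma(38.0, 10.5).
Mode of Gamma(α,β) for α≥1 is (α−1)/β = 37.0/10.5 = 3.5238.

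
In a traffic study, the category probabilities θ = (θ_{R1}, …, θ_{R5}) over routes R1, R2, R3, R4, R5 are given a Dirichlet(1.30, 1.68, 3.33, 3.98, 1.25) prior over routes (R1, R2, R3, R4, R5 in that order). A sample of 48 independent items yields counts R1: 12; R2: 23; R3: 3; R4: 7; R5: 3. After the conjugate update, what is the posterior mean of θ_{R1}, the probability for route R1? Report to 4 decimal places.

0.2234

The Dirichlet prior is conjugate to the Multinomial likelihood: each posterior αⱼ = prior αⱼ + observed count nⱼ.
Posterior concentration: (13.30, 24.68, 6.33, 10.98, 4.25), total = 59.54.
E[θ_{R1}|data] = α_{R1}/Σα = 13.30/59.54 = 0.2234.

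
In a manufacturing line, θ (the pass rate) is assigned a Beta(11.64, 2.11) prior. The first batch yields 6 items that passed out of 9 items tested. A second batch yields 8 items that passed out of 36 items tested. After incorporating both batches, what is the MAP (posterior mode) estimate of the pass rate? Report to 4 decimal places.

0.4342

The Beta prior is conjugate to a Binomial/Bernoulli likelihood; the update adds successes to α and failures to β.
After batch 1: Beta(11.64+6, 2.11+3) = Beta(17.64, 5.11).
After batch 2: Beta(17.64+8, 5.11+28) = Beta(25.64, 33.11).
Mode of Beta(a,b) for a,b>1 is (a−1)/(a+b−2) = 24.64/56.75 = 0.4342.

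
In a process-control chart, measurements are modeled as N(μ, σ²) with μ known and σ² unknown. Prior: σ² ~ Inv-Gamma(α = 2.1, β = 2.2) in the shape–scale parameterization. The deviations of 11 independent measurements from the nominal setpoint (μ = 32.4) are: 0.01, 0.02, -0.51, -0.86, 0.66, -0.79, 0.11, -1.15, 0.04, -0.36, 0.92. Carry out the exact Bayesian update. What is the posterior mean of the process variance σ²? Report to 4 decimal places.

0.6646

With known mean μ and an Inverse-Gamma(α, β) prior on σ², the Normal likelihood is conjugate: posterior is Inv-Gamma(α + n/2, β + Σ(xᵢ−μ)²/2).
Σ(xᵢ−μ)² = (0.01)² + (0.02)² + (-0.51)² + (-0.86)² + (0.66)² + (-0.79)² + (0.11)² + (-1.15)² + (0.04)² + (-0.36)² + (0.92)² = 4.3721.
Posterior: Inv-Gamma(2.1 + 11/2, 2.2 + 4.3721/2) = Inv-Gamma(7.60, 4.38605).
E[σ²|data] = β/(α−1) = 4.38605/6.60 = 0.6646.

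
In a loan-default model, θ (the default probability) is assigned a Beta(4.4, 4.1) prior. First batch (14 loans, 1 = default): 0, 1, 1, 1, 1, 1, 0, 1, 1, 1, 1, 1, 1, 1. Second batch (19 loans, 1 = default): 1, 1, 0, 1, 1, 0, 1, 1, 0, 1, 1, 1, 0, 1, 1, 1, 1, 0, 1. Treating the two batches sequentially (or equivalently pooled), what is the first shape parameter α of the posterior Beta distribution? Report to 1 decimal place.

30.4

The Beta prior is conjugate to a Binomial/Bernoulli likelihood; the update adds successes to α and failures to β.
After batch 1: Beta(4.4+12, 4.1+2) = Beta(16.4, 6.1).
After batch 2: Beta(16.4+14, 6.1+5) = Beta(30.4, 11.1).
Posterior α = 30.4.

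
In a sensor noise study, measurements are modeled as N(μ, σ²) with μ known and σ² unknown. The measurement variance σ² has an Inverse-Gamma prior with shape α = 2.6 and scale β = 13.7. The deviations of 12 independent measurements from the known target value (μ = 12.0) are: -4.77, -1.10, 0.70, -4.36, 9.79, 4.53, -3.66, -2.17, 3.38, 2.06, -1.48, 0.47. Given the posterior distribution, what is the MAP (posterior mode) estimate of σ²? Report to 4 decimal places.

With known mean μ and an Inverse-Gamma(α, β) prior on σ², the Normal likelihood is conjugate: posterior is Inv-Gamma(α + n/2, β + Σ(xᵢ−μ)²/2).
Σ(xᵢ−μ)² = (-4.77)² + (-1.10)² + (0.70)² + (-4.36)² + (9.79)² + (4.53)² + (-3.66)² + (-2.17)² + (3.38)² + (2.06)² + (-1.48)² + (0.47)² = 196.0113.
Posterior: Inv-Gamma(2.6 + 12/2, 13.7 + 196.0113/2) = Inv-Gamma(8.60, 111.70565).
Mode = β/(α+1) = 111.70565/9.60 = 11.6360.

11.6360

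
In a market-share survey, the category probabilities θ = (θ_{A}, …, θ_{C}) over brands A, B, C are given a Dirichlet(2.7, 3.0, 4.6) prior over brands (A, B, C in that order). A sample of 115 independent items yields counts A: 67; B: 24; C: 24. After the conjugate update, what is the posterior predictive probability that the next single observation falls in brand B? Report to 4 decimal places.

The Dirichlet prior is conjugate to the Multinomial likelihood: each posterior αⱼ = prior αⱼ + observed count nⱼ.
Posterior concentration: (69.7, 27.0, 28.6), total = 125.3.
P(next = B | data) = α_{B}/Σα = 0.2155.

0.2155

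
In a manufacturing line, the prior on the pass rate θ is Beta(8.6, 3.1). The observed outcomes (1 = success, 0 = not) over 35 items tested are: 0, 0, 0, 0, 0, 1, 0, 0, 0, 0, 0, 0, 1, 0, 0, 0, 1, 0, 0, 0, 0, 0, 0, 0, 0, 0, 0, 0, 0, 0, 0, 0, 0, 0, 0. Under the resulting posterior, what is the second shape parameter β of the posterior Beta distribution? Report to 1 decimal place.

35.1

The Beta prior is conjugate to a Binomial/Bernoulli likelihood; the update adds successes to α and failures to β.
Posterior: Beta(α+k, β+n−k) = Beta(8.6+3, 3.1+32) = Beta(11.6, 35.1).
Posterior β = 35.1.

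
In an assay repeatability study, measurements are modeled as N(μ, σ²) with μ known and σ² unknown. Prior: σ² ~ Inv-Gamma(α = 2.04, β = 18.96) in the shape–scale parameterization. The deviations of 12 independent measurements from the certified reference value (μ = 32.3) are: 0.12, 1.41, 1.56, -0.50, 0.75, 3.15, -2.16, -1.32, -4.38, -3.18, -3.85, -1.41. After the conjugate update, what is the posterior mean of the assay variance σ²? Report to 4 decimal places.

With known mean μ and an Inverse-Gamma(α, β) prior on σ², the Normal likelihood is conjugate: posterior is Inv-Gamma(α + n/2, β + Σ(xᵢ−μ)²/2).
Σ(xᵢ−μ)² = (0.12)² + (1.41)² + (1.56)² + (-0.50)² + (0.75)² + (3.15)² + (-2.16)² + (-1.32)² + (-4.38)² + (-3.18)² + (-3.85)² + (-1.41)² = 67.6865.
Posterior: Inv-Gamma(2.04 + 12/2, 18.96 + 67.6865/2) = Inv-Gamma(8.04, 52.80325).
E[σ²|data] = β/(α−1) = 52.80325/7.04 = 7.5005.

7.5005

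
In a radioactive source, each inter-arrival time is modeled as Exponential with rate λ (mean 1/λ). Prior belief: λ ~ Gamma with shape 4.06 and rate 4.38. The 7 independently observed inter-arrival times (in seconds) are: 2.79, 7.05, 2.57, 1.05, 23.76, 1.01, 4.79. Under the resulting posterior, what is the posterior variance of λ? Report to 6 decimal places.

0.004923

With a Gamma(shape α, rate β) prior on the exponential rate λ, the posterior after n observations with total T = Σxᵢ is Gamma(α+n, β+T).
Sum of observations T = 43.02 seconds; n = 7.
Posterior: Gamma(4.06+7, 4.38+43.02) = Gamma(11.06, 47.40).
Var = α/β² = 0.004923.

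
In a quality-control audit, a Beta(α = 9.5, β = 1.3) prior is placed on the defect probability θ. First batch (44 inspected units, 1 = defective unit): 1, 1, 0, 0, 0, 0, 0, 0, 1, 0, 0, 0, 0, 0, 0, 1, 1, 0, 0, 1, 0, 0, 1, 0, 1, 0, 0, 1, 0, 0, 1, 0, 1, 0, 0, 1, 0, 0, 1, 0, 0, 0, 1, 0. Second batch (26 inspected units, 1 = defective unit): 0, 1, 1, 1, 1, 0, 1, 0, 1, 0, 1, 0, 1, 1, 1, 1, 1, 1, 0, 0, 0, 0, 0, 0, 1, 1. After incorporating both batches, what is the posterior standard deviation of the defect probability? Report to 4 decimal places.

The Beta prior is conjugate to a Binomial/Bernoulli likelihood; the update adds successes to α and failures to β.
After batch 1: Beta(9.5+14, 1.3+30) = Beta(23.5, 31.3).
After batch 2: Beta(23.5+15, 31.3+11) = Beta(38.5, 42.3).
Var = αβ/((α+β)²(α+β+1)) = 38.5·42.3/(80.8²·81.8) = 0.00304947; SD = √0.00304947 = 0.0552.

0.0552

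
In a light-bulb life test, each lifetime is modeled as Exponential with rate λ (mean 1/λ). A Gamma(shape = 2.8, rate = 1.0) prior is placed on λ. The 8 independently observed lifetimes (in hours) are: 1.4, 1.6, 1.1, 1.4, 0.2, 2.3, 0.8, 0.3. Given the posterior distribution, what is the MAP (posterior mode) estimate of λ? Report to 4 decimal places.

0.9703

With a Gamma(shape α, rate β) prior on the exponential rate λ, the posterior after n observations with total T = Σxᵢ is Gamma(α+n, β+T).
Sum of observations T = 9.1 hours; n = 8.
Posterior: Gamma(2.8+8, 1.0+9.1) = Gamma(10.8, 10.1).
Mode = (α−1)/β = 0.9703.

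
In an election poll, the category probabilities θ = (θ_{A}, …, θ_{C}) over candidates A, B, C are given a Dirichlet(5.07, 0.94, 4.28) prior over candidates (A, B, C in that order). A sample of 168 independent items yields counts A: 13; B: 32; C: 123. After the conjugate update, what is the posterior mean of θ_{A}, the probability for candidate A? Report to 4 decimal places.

The Dirichlet prior is conjugate to the Multinomial likelihood: each posterior αⱼ = prior αⱼ + observed count nⱼ.
Posterior concentration: (18.07, 32.94, 127.28), total = 178.29.
E[θ_{A}|data] = α_{A}/Σα = 18.07/178.29 = 0.1014.

0.1014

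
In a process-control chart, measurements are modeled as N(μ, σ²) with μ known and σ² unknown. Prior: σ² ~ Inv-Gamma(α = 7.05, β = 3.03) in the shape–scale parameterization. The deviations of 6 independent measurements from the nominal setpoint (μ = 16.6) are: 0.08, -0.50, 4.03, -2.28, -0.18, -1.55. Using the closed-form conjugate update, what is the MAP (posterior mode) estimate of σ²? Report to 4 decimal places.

With known mean μ and an Inverse-Gamma(α, β) prior on σ², the Normal likelihood is conjugate: posterior is Inv-Gamma(α + n/2, β + Σ(xᵢ−μ)²/2).
Σ(xᵢ−μ)² = (0.08)² + (-0.50)² + (4.03)² + (-2.28)² + (-0.18)² + (-1.55)² = 24.1306.
Posterior: Inv-Gamma(7.05 + 6/2, 3.03 + 24.1306/2) = Inv-Gamma(10.05, 15.09530).
Mode = β/(α+1) = 15.09530/11.05 = 1.3661.

1.3661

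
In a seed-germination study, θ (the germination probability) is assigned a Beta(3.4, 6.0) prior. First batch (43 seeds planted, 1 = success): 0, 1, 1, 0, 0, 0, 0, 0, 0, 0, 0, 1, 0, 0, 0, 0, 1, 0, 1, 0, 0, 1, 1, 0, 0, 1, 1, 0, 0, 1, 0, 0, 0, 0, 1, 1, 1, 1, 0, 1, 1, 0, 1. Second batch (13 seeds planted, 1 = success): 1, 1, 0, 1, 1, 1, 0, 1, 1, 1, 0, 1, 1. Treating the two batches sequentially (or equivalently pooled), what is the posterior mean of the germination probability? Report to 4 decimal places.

0.4648

The Beta prior is conjugate to a Binomial/Bernoulli likelihood; the update adds successes to α and failures to β.
After batch 1: Beta(3.4+17, 6.0+26) = Beta(20.4, 32.0).
After batch 2: Beta(20.4+10, 32.0+3) = Beta(30.4, 35.0).
Posterior mean = α/(α+β) = 30.4/65.4 = 0.4648.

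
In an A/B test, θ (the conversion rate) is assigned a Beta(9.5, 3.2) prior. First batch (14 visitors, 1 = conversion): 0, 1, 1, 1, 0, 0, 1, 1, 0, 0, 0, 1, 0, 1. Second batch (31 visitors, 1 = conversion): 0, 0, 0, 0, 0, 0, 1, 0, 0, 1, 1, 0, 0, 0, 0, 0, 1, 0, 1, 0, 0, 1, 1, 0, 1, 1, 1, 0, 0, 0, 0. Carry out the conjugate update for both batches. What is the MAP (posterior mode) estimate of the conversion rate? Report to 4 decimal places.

0.4578

The Beta prior is conjugate to a Binomial/Bernoulli likelihood; the update adds successes to α and failures to β.
After batch 1: Beta(9.5+7, 3.2+7) = Beta(16.5, 10.2).
After batch 2: Beta(16.5+10, 10.2+21) = Beta(26.5, 31.2).
Mode of Beta(a,b) for a,b>1 is (a−1)/(a+b−2) = 25.5/55.7 = 0.4578.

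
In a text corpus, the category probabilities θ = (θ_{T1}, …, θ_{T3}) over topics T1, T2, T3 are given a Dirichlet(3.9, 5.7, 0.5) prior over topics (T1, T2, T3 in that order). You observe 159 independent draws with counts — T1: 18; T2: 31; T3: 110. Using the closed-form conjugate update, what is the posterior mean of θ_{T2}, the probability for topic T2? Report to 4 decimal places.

The Dirichlet prior is conjugate to the Multinomial likelihood: each posterior αⱼ = prior αⱼ + observed count nⱼ.
Posterior concentration: (21.9, 36.7, 110.5), total = 169.1.
E[θ_{T2}|data] = α_{T2}/Σα = 36.7/169.1 = 0.2170.

0.2170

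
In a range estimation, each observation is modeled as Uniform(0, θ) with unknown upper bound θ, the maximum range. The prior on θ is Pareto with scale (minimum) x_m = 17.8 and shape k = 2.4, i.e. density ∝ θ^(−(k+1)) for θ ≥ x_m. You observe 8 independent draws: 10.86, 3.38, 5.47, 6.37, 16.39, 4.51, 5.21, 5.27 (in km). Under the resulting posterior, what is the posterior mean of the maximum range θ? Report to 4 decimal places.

A Pareto(scale x_m, shape k) prior on the upper bound θ of Uniform(0, θ) is conjugate: posterior is Pareto(max(x_m, max xᵢ), k + n).
Sample maximum = 16.39; prior scale x_m = 17.8 → posterior scale = max = 17.80.
Posterior shape = 2.4 + 8 = 10.4.
E[θ|data] = k·x_m/(k−1) = 10.4·17.80/9.4 = 19.6936.

19.6936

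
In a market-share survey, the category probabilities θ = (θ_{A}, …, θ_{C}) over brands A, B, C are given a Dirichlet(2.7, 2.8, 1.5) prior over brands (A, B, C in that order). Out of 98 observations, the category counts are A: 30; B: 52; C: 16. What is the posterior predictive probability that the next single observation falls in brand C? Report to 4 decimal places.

The Dirichlet prior is conjugate to the Multinomial likelihood: each posterior αⱼ = prior αⱼ + observed count nⱼ.
Posterior concentration: (32.7, 54.8, 17.5), total = 105.0.
P(next = C | data) = α_{C}/Σα = 0.1667.

0.1667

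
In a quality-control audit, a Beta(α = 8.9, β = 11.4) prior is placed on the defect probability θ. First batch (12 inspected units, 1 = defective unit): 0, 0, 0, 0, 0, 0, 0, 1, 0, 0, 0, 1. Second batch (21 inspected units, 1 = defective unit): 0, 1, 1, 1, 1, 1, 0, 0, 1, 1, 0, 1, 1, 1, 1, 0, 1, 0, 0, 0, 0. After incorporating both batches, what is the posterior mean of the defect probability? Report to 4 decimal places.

The Beta prior is conjugate to a Binomial/Bernoulli likelihood; the update adds successes to α and failures to β.
After batch 1: Beta(8.9+2, 11.4+10) = Beta(10.9, 21.4).
After batch 2: Beta(10.9+12, 21.4+9) = Beta(22.9, 30.4).
Posterior mean = α/(α+β) = 22.9/53.3 = 0.4296.

0.4296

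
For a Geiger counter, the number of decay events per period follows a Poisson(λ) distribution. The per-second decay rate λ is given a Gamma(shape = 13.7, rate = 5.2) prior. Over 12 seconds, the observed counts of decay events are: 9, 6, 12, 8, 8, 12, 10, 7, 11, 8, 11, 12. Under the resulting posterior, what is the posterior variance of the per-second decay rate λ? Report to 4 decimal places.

0.4317

With a Gamma(shape α, rate β) prior, the Poisson likelihood is conjugate: the posterior is Gamma(α + ΣXᵢ, β + n).
Sum of counts S = 114 over n = 12 seconds.
Posterior: Gamma(α+S, β+n) = Gamma(13.7+114, 5.2+12) = Gamma(127.7, 17.2).
Var = α/β² = 127.7/17.2² = 0.4317.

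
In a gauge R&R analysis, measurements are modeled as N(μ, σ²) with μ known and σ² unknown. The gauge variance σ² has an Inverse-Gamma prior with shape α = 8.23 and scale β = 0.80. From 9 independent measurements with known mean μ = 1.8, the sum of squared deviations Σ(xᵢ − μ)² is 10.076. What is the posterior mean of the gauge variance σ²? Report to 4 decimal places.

0.4977

With known mean μ and an Inverse-Gamma(α, β) prior on σ², the Normal likelihood is conjugate: posterior is Inv-Gamma(α + n/2, β + Σ(xᵢ−μ)²/2).
Posterior: Inv-Gamma(8.23 + 9/2, 0.80 + 10.076/2) = Inv-Gamma(12.73, 5.8380).
E[σ²|data] = β/(α−1) = 5.8380/11.73 = 0.4977.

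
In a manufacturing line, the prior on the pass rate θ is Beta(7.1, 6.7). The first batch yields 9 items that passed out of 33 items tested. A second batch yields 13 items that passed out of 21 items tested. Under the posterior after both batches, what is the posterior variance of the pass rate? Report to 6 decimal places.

0.003561

The Beta prior is conjugate to a Binomial/Bernoulli likelihood; the update adds successes to α and failures to β.
After batch 1: Beta(7.1+9, 6.7+24) = Beta(16.1, 30.7).
After batch 2: Beta(16.1+13, 30.7+8) = Beta(29.1, 38.7).
Var = αβ/((α+β)²(α+β+1)) = 29.1·38.7/(67.8²·68.8) = 0.003561.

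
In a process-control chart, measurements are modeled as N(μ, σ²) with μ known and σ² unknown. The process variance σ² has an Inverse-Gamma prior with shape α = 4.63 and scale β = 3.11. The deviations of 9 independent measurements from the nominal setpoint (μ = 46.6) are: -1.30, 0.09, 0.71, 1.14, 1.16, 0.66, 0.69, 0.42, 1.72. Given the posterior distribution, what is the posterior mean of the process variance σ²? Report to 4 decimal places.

With known mean μ and an Inverse-Gamma(α, β) prior on σ², the Normal likelihood is conjugate: posterior is Inv-Gamma(α + n/2, β + Σ(xᵢ−μ)²/2).
Σ(xᵢ−μ)² = (-1.30)² + (0.09)² + (0.71)² + (1.14)² + (1.16)² + (0.66)² + (0.69)² + (0.42)² + (1.72)² = 8.8939.
Posterior: Inv-Gamma(4.63 + 9/2, 3.11 + 8.8939/2) = Inv-Gamma(9.13, 7.55695).
E[σ²|data] = β/(α−1) = 7.55695/8.13 = 0.9295.

0.9295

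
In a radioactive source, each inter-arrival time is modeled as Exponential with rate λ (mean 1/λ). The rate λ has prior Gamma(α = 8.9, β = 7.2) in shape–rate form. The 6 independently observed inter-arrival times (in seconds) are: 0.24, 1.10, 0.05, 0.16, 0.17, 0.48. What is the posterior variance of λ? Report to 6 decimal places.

With a Gamma(shape α, rate β) prior on the exponential rate λ, the posterior after n observations with total T = Σxᵢ is Gamma(α+n, β+T).
Sum of observations T = 2.20 seconds; n = 6.
Posterior: Gamma(8.9+6, 7.2+2.20) = Gamma(14.9, 9.40).
Var = α/β² = 0.168628.

0.168628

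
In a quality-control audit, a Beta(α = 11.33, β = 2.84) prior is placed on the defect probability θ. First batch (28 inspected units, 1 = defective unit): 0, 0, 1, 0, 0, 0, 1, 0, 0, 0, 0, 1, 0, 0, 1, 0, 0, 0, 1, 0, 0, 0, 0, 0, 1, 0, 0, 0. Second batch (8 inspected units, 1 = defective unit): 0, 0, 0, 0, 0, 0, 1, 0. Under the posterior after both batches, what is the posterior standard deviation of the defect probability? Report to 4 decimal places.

The Beta prior is conjugate to a Binomial/Bernoulli likelihood; the update adds successes to α and failures to β.
After batch 1: Beta(11.33+6, 2.84+22) = Beta(17.33, 24.84).
After batch 2: Beta(17.33+1, 24.84+7) = Beta(18.33, 31.84).
Var = αβ/((α+β)²(α+β+1)) = 18.33·31.84/(50.17²·51.17) = 0.00453139; SD = √0.00453139 = 0.0673.

0.0673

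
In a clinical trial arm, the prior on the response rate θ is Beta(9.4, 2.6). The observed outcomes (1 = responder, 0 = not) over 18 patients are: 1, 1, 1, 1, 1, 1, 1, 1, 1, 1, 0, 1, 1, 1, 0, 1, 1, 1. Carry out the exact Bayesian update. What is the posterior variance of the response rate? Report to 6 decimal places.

0.004188

The Beta prior is conjugate to a Binomial/Bernoulli likelihood; the update adds successes to α and failures to β.
Posterior: Beta(α+k, β+n−k) = Beta(9.4+16, 2.6+2) = Beta(25.4, 4.6).
Var = αβ/((α+β)²(α+β+1)) = 25.4·4.6/(30.0²·31.0) = 0.004188.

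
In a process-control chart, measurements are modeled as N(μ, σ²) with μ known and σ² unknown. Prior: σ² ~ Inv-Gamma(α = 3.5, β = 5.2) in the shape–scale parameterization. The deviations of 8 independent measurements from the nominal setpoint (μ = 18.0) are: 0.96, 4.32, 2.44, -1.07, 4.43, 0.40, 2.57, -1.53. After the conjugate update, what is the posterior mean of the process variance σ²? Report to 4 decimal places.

5.0626

With known mean μ and an Inverse-Gamma(α, β) prior on σ², the Normal likelihood is conjugate: posterior is Inv-Gamma(α + n/2, β + Σ(xᵢ−μ)²/2).
Σ(xᵢ−μ)² = (0.96)² + (4.32)² + (2.44)² + (-1.07)² + (4.43)² + (0.40)² + (2.57)² + (-1.53)² = 55.4132.
Posterior: Inv-Gamma(3.5 + 8/2, 5.2 + 55.4132/2) = Inv-Gamma(7.50, 32.90660).
E[σ²|data] = β/(α−1) = 32.90660/6.50 = 5.0626.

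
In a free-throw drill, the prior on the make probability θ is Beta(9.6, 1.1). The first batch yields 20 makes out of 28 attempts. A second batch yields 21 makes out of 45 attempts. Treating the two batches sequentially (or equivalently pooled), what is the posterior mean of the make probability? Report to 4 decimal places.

The Beta prior is conjugate to a Binomial/Bernoulli likelihood; the update adds successes to α and failures to β.
After batch 1: Beta(9.6+20, 1.1+8) = Beta(29.6, 9.1).
After batch 2: Beta(29.6+21, 9.1+24) = Beta(50.6, 33.1).
Posterior mean = α/(α+β) = 50.6/83.7 = 0.6045.

0.6045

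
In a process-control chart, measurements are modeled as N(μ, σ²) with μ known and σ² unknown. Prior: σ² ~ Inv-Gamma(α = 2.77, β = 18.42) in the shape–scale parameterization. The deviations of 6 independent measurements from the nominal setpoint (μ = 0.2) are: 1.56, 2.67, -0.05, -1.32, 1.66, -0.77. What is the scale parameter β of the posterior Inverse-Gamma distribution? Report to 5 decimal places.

25.74795

With known mean μ and an Inverse-Gamma(α, β) prior on σ², the Normal likelihood is conjugate: posterior is Inv-Gamma(α + n/2, β + Σ(xᵢ−μ)²/2).
Σ(xᵢ−μ)² = (1.56)² + (2.67)² + (-0.05)² + (-1.32)² + (1.66)² + (-0.77)² = 14.6559.
Posterior: Inv-Gamma(2.77 + 6/2, 18.42 + 14.6559/2) = Inv-Gamma(5.77, 25.74795).
Posterior β = 25.74795.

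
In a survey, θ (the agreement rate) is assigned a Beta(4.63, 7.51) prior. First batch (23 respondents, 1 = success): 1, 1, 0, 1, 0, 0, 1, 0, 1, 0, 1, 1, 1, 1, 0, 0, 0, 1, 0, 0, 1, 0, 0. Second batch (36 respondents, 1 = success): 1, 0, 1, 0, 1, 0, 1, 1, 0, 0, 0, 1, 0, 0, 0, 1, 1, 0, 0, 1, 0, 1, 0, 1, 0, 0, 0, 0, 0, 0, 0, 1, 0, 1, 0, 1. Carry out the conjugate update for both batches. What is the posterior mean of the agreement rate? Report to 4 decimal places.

0.4165

The Beta prior is conjugate to a Binomial/Bernoulli likelihood; the update adds successes to α and failures to β.
After batch 1: Beta(4.63+11, 7.51+12) = Beta(15.63, 19.51).
After batch 2: Beta(15.63+14, 19.51+22) = Beta(29.63, 41.51).
Posterior mean = α/(α+β) = 29.63/71.14 = 0.4165.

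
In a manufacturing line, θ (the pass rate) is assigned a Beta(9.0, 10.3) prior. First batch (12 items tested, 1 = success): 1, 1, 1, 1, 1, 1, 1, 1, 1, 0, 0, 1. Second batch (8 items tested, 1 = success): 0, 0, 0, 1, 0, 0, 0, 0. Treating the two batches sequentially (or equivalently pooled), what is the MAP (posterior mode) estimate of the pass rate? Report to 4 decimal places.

The Beta prior is conjugate to a Binomial/Bernoulli likelihood; the update adds successes to α and failures to β.
After batch 1: Beta(9.0+10, 10.3+2) = Beta(19.0, 12.3).
After batch 2: Beta(19.0+1, 12.3+7) = Beta(20.0, 19.3).
Mode of Beta(a,b) for a,b>1 is (a−1)/(a+b−2) = 19.0/37.3 = 0.5094.

0.5094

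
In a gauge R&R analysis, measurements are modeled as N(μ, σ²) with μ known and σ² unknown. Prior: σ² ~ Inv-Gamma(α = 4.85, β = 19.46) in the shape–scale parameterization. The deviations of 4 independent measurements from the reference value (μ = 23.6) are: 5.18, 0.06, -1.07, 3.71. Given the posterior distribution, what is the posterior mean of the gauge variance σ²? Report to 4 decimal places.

With known mean μ and an Inverse-Gamma(α, β) prior on σ², the Normal likelihood is conjugate: posterior is Inv-Gamma(α + n/2, β + Σ(xᵢ−μ)²/2).
Σ(xᵢ−μ)² = (5.18)² + (0.06)² + (-1.07)² + (3.71)² = 41.7450.
Posterior: Inv-Gamma(4.85 + 4/2, 19.46 + 41.7450/2) = Inv-Gamma(6.85, 40.33250).
E[σ²|data] = β/(α−1) = 40.33250/5.85 = 6.8944.

6.8944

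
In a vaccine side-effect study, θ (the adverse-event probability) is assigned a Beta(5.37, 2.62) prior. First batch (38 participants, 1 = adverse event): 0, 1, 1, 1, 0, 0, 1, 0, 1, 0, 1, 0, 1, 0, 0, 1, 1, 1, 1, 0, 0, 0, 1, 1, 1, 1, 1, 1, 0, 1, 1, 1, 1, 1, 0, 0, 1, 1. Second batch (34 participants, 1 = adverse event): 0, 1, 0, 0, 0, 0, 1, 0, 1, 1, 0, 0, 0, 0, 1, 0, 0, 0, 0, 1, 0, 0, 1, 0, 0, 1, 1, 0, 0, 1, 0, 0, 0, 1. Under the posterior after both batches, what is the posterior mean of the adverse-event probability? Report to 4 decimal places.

0.5047

The Beta prior is conjugate to a Binomial/Bernoulli likelihood; the update adds successes to α and failures to β.
After batch 1: Beta(5.37+24, 2.62+14) = Beta(29.37, 16.62).
After batch 2: Beta(29.37+11, 16.62+23) = Beta(40.37, 39.62).
Posterior mean = α/(α+β) = 40.37/79.99 = 0.5047.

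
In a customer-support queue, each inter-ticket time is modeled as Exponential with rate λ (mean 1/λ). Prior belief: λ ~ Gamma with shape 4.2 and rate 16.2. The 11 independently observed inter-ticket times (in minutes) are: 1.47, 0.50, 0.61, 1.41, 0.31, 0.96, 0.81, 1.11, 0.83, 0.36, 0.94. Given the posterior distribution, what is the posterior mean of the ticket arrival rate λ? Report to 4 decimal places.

0.5958

With a Gamma(shape α, rate β) prior on the exponential rate λ, the posterior after n observations with total T = Σxᵢ is Gamma(α+n, β+T).
Sum of observations T = 9.31 minutes; n = 11.
Posterior: Gamma(4.2+11, 16.2+9.31) = Gamma(15.2, 25.51).
Posterior mean of λ = α/β = 15.2/25.51 = 0.5958.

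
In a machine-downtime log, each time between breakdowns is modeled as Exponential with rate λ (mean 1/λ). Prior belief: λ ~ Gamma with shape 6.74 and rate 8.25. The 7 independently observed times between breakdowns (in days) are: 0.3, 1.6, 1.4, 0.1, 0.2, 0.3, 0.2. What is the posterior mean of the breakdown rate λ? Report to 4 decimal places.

1.1126

With a Gamma(shape α, rate β) prior on the exponential rate λ, the posterior after n observations with total T = Σxᵢ is Gamma(α+n, β+T).
Sum of observations T = 4.1 days; n = 7.
Posterior: Gamma(6.74+7, 8.25+4.1) = Gamma(13.74, 12.35).
Posterior mean of λ = α/β = 13.74/12.35 = 1.1126.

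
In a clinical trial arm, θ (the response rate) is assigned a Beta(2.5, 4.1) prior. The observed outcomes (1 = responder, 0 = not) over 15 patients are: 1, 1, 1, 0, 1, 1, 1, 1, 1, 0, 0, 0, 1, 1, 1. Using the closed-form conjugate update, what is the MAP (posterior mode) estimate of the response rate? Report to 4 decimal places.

The Beta prior is conjugate to a Binomial/Bernoulli likelihood; the update adds successes to α and failures to β.
Posterior: Beta(α+k, β+n−k) = Beta(2.5+11, 4.1+4) = Beta(13.5, 8.1).
Mode of Beta(a,b) for a,b>1 is (a−1)/(a+b−2) = 12.5/19.6 = 0.6378.

0.6378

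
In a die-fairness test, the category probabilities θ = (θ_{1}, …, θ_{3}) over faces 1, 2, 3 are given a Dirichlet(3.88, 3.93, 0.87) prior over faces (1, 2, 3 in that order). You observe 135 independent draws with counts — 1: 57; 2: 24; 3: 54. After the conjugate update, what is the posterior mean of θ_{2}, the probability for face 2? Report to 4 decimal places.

The Dirichlet prior is conjugate to the Multinomial likelihood: each posterior αⱼ = prior αⱼ + observed count nⱼ.
Posterior concentration: (60.88, 27.93, 54.87), total = 143.68.
E[θ_{2}|data] = α_{2}/Σα = 27.93/143.68 = 0.1944.

0.1944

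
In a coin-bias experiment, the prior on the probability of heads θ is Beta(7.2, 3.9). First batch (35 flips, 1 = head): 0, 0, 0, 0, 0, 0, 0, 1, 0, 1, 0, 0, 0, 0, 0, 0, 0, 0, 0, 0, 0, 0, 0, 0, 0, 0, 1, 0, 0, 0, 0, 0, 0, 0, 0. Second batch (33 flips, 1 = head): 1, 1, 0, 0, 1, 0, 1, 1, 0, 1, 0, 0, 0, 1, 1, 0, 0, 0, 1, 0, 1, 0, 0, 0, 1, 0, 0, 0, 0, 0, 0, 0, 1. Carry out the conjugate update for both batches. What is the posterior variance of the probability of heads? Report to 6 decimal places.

0.002520

The Beta prior is conjugate to a Binomial/Bernoulli likelihood; the update adds successes to α and failures to β.
After batch 1: Beta(7.2+3, 3.9+32) = Beta(10.2, 35.9).
After batch 2: Beta(10.2+12, 35.9+21) = Beta(22.2, 56.9).
Var = αβ/((α+β)²(α+β+1)) = 22.2·56.9/(79.1²·80.1) = 0.002520.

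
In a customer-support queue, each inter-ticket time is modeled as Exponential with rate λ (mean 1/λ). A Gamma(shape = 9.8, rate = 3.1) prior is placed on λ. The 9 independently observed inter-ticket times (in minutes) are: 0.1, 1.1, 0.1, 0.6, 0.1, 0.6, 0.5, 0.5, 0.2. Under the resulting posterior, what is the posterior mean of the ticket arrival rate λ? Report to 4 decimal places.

With a Gamma(shape α, rate β) prior on the exponential rate λ, the posterior after n observations with total T = Σxᵢ is Gamma(α+n, β+T).
Sum of observations T = 3.8 minutes; n = 9.
Posterior: Gamma(9.8+9, 3.1+3.8) = Gamma(18.8, 6.9).
Posterior mean of λ = α/β = 18.8/6.9 = 2.7246.

2.7246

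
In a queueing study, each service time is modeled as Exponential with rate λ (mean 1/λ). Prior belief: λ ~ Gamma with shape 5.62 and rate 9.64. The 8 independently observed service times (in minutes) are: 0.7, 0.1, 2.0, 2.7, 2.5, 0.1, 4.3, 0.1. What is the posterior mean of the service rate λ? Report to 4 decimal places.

With a Gamma(shape α, rate β) prior on the exponential rate λ, the posterior after n observations with total T = Σxᵢ is Gamma(α+n, β+T).
Sum of observations T = 12.5 minutes; n = 8.
Posterior: Gamma(5.62+8, 9.64+12.5) = Gamma(13.62, 22.14).
Posterior mean of λ = α/β = 13.62/22.14 = 0.6152.

0.6152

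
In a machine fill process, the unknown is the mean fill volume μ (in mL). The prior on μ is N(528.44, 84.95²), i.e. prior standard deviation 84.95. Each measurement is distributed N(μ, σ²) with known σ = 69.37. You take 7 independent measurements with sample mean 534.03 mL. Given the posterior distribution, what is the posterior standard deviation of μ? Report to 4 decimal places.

25.0532

For Normal data with known variance σ², a Normal(μ₀, σ₀²) prior on μ is conjugate. Posterior precision = 1/σ₀² + n/σ²; posterior mean is the precision-weighted average of μ₀ and x̄.
σ₀² = 84.95² = 7216.5025, σ² = 69.37² = 4812.1969; σ² + n·σ₀² = 4812.1969 + 7·7216.5025 = 55327.7144.
Posterior precision = 1/σ₀² + n/σ² = 1/7216.5025 + 7/4812.1969 = (σ² + n·σ₀²)/(σ₀²σ²) = 55327.7144/(7216.5025·4812.1969); posterior variance σₙ² = σ₀²σ²/(σ² + n·σ₀²) = 7216.5025·4812.1969/55327.7144 = 627.664297.
Posterior SD = √σₙ² = √(7216.5025·4812.1969/55327.7144) = 25.0532.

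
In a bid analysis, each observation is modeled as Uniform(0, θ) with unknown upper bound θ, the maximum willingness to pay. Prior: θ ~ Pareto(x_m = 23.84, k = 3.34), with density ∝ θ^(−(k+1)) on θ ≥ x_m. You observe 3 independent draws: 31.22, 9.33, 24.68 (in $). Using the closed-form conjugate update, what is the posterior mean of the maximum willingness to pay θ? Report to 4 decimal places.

37.0664

A Pareto(scale x_m, shape k) prior on the upper bound θ of Uniform(0, θ) is conjugate: posterior is Pareto(max(x_m, max xᵢ), k + n).
Sample maximum = 31.22; prior scale x_m = 23.84 → posterior scale = max = 31.22.
Posterior shape = 3.34 + 3 = 6.34.
E[θ|data] = k·x_m/(k−1) = 6.34·31.22/5.34 = 37.0664.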